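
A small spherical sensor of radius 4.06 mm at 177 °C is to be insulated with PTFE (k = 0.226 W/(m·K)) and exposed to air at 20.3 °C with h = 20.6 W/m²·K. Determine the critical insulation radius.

r_cr = 2.19 cm

For a sphere, r_cr = 2k_ins/h = 2·0.226/20.6 = 0.0219 m = 2.19 cm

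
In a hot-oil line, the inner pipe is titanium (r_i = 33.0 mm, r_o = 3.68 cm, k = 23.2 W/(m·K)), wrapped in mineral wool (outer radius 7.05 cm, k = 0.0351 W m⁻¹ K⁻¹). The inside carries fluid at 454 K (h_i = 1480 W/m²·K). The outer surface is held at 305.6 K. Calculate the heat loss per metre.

Q' = 50.3 W/m

Treat each layer as a resistance in series:
  R'_conv,in = 1/(2πr h) = 1/(2π·0.0330·1480) = 0.003259 m·K/W
  R'_titanium = ln(0.0368/0.0330)/(2πk) = 0.1090/(2π·23.2) = 7.477×10^-4 m·K/W
  R'_mineral wool = ln(0.0705/0.0368)/(2πk) = 0.6501/(2π·0.0351) = 2.948 m·K/W
ΣR = 0.003259 + 7.477×10^-4 + 2.948 = 2.952 m·K/W
Q' = ΔT/ΣR = (454 K − 305.6 K)/2.952 = 50.3 W/m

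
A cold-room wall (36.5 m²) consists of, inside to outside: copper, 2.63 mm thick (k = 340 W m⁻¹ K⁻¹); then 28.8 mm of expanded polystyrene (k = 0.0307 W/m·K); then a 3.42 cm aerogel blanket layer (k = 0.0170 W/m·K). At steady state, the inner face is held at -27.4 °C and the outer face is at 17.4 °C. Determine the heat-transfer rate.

Q = 554 W

Treat each layer as a resistance in series:
  R_copper = L/(kA) = 0.00263/(340·36.5) = 2.119×10^-7 K/W
  R_expanded polystyrene = L/(kA) = 0.0288/(0.0307·36.5) = 0.02570 K/W
  R_aerogel blanket = L/(kA) = 0.0342/(0.0170·36.5) = 0.05512 K/W
ΣR = 2.119×10^-7 + 0.02570 + 0.05512 = 0.08082 K/W
Q = ΔT/ΣR = (-27.4 °C − 17.4 °C)/0.08082 = -554 W
(Negative Q ⇒ heat flows inward; heat gain = 554 W.)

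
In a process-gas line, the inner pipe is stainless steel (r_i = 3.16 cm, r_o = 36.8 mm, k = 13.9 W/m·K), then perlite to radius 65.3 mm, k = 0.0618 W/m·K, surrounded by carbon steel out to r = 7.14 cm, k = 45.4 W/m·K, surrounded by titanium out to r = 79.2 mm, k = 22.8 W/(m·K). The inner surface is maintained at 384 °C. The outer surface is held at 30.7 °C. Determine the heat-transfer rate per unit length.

Resistance network (inner→outer):
  R'_stainless steel = ln(0.0368/0.0316)/(2πk) = 0.1523/(2π·13.9) = 0.001744 m·K/W
  R'_perlite = ln(0.0653/0.0368)/(2πk) = 0.5735/(2π·0.0618) = 1.477 m·K/W
  R'_carbon steel = ln(0.0714/0.0653)/(2πk) = 0.08931/(2π·45.4) = 3.131×10^-4 m·K/W
  R'_titanium = ln(0.0792/0.0714)/(2πk) = 0.1037/(2π·22.8) = 7.237×10^-4 m·K/W
ΣR = 0.001744 + 1.477 + 3.131×10^-4 + 7.237×10^-4 = 1.480 m·K/W
Q' = ΔT/ΣR = (384 °C − 30.7 °C)/1.480 = 239 W/m

Q' = 239 W/m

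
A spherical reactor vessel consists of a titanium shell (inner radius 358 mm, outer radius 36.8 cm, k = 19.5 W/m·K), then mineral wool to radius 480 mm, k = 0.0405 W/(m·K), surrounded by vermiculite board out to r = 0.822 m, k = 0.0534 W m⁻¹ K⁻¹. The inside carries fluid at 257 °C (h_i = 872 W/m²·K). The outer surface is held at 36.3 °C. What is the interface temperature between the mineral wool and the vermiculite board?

T = 149 °C

Resistance network (inner→outer):
  R_conv,in = 1/(4πr²h) = 1/(4π·0.358²·872) = 7.120×10^-4 K/W
  R_titanium = (1/0.358 − 1/0.368)/(4πk) = 0.07590/(4π·19.5) = 3.098×10^-4 K/W
  R_mineral wool = (1/0.368 − 1/0.480)/(4πk) = 0.6341/(4π·0.0405) = 1.246 K/W
  R_vermiculite board = (1/0.480 − 1/0.822)/(4πk) = 0.8668/(4π·0.0534) = 1.292 K/W
ΣR = 7.120×10^-4 + 3.098×10^-4 + 1.246 + 1.292 = 2.539 K/W
Q = ΔT/ΣR = (257 °C − 36.3 °C)/2.539 = 86.92 W
From the inner boundary to the mineral wool/vermiculite board interface, ΣR_partial = 1.247 K/W.
T_interface = T_in − Q·ΣR_partial = 257 °C − (86.92)(1.247) = 149 °C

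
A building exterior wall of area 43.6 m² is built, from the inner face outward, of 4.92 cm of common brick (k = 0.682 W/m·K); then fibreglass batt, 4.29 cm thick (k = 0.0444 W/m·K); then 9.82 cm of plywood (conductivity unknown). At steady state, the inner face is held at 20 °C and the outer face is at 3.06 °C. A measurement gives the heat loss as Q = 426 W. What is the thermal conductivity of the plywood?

k = 0.141 W/m·K

ΣR = ΔT/Q = |20 − 3.06|/426 = 0.03977 K/W
Known resistances:
  R_common brick = L/(kA) = 0.0492/(0.682·43.6) = 0.001655 K/W
  R_fibreglass batt = L/(kA) = 0.0429/(0.0444·43.6) = 0.02216 K/W
R_plywood = ΣR − ΣR_known = 0.03977 − 0.02381 = 0.01596 K/W
L/(kA) = 0.01596 ⇒ k = 0.0982/(0.01596·43.6) = 0.141 W/m·K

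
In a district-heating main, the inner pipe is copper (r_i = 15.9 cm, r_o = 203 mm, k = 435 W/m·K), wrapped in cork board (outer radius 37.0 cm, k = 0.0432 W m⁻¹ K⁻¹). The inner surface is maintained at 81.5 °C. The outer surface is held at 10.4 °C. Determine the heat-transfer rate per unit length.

Q' = 32.1 W/m

Series thermal resistances, inner to outer:
  R'_copper = ln(0.203/0.159)/(2πk) = 0.2443/(2π·435) = 8.938×10^-5 m·K/W
  R'_cork board = ln(0.370/0.203)/(2πk) = 0.6003/(2π·0.0432) = 2.212 m·K/W
ΣR = 8.938×10^-5 + 2.212 = 2.212 m·K/W
Q' = ΔT/ΣR = (81.5 °C − 10.4 °C)/2.212 = 32.1 W/m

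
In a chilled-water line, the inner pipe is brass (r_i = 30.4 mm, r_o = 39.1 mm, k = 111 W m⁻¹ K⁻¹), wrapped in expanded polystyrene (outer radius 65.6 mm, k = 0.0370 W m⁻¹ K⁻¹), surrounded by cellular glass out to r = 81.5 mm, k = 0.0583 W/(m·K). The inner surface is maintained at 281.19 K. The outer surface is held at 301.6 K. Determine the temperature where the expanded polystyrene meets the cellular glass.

T = 297.3 K

Resistance network (inner→outer):
  R'_brass = ln(0.0391/0.0304)/(2πk) = 0.2517/(2π·111) = 3.609×10^-4 m·K/W
  R'_expanded polystyrene = ln(0.0656/0.0391)/(2πk) = 0.5175/(2π·0.0370) = 2.226 m·K/W
  R'_cellular glass = ln(0.0815/0.0656)/(2πk) = 0.2170/(2π·0.0583) = 0.5925 m·K/W
ΣR = 3.609×10^-4 + 2.226 + 0.5925 = 2.819 m·K/W
Q' = ΔT/ΣR = (281.19 K − 301.6 K)/2.819 = -7.240 W/m
From the inner boundary to the expanded polystyrene/cellular glass interface, ΣR_partial = 2.226 m·K/W.
T_interface = T_in − Q'·ΣR_partial = 281.19 K − (-7.240)(2.226) = 297.3 K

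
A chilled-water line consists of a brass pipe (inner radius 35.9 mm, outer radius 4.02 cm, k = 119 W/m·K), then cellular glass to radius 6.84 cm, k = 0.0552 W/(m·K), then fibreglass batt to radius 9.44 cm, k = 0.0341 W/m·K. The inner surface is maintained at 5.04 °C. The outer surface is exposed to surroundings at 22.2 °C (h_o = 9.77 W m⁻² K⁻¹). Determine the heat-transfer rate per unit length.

Q' = 5.35 W/m

Treat each layer as a resistance in series:
  R'_brass = ln(0.0402/0.0359)/(2πk) = 0.1131/(2π·119) = 1.513×10^-4 m·K/W
  R'_cellular glass = ln(0.0684/0.0402)/(2πk) = 0.5315/(2π·0.0552) = 1.532 m·K/W
  R'_fibreglass batt = ln(0.0944/0.0684)/(2πk) = 0.3222/(2π·0.0341) = 1.504 m·K/W
  R'_conv,out = 1/(2πr h) = 1/(2π·0.0944·9.77) = 0.1726 m·K/W
ΣR = 1.513×10^-4 + 1.532 + 1.504 + 0.1726 = 3.209 m·K/W
Q' = ΔT/ΣR = (5.04 °C − 22.2 °C)/3.209 = -5.35 W/m
(Negative Q' ⇒ heat flows inward; heat gain = 5.35 W/m.)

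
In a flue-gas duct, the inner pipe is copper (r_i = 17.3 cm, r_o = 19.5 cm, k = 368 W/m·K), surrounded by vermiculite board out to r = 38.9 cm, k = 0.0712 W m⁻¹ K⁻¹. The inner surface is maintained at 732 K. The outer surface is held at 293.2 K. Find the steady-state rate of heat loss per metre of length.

Q' = 284 W/m

Treat each layer as a resistance in series:
  R'_copper = ln(0.195/0.173)/(2πk) = 0.1197/(2π·368) = 5.177×10^-5 m·K/W
  R'_vermiculite board = ln(0.389/0.195)/(2πk) = 0.6906/(2π·0.0712) = 1.544 m·K/W
ΣR = 5.177×10^-5 + 1.544 = 1.544 m·K/W
Q' = ΔT/ΣR = (732 K − 293.2 K)/1.544 = 284 W/m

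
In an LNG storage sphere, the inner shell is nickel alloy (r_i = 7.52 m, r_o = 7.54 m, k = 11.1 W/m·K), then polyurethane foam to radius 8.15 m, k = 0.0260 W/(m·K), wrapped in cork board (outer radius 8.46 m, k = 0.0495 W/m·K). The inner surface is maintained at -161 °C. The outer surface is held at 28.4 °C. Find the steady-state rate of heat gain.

Q = 5.04 kW

Resistance network (inner→outer):
  R_nickel alloy = (1/7.52 − 1/7.54)/(4πk) = 3.527×10^-4/(4π·11.1) = 2.529×10^-6 K/W
  R_polyurethane foam = (1/7.54 − 1/8.15)/(4πk) = 0.009927/(4π·0.0260) = 0.03038 K/W
  R_cork board = (1/8.15 − 1/8.46)/(4πk) = 0.004496/(4π·0.0495) = 0.007228 K/W
ΣR = 2.529×10^-6 + 0.03038 + 0.007228 = 0.03761 K/W
Q = ΔT/ΣR = (-161 °C − 28.4 °C)/0.03761 = -5040 W
(Negative Q ⇒ heat flows inward; heat gain = 5040 W.)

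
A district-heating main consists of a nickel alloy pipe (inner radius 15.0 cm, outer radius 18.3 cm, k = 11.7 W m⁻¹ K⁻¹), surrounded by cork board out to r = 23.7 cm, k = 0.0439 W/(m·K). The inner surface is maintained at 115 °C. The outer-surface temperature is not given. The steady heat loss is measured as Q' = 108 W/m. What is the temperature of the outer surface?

T_out = 13.5 °C

Sum the resistances:
  R'_nickel alloy = ln(0.183/0.150)/(2πk) = 0.1989/(2π·11.7) = 0.002705 m·K/W
  R'_cork board = ln(0.237/0.183)/(2πk) = 0.2586/(2π·0.0439) = 0.9374 m·K/W
ΣR = 0.9401 m·K/W
ΔT = Q'·ΣR = 108 × 0.9401 = 101.5 K
Heat flows outward, so T_out = T_in − ΔT = 115 − 101.5 = 13.5 °C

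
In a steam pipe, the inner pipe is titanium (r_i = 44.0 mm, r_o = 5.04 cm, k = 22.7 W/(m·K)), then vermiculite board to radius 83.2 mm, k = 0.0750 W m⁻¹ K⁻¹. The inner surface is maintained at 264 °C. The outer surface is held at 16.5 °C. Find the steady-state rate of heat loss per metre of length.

Q' = 232 W/m

Treat each layer as a resistance in series:
  R'_titanium = ln(0.0504/0.0440)/(2πk) = 0.1358/(2π·22.7) = 9.521×10^-4 m·K/W
  R'_vermiculite board = ln(0.0832/0.0504)/(2πk) = 0.5013/(2π·0.0750) = 1.064 m·K/W
ΣR = 9.521×10^-4 + 1.064 = 1.065 m·K/W
Q' = ΔT/ΣR = (264 °C − 16.5 °C)/1.065 = 232 W/m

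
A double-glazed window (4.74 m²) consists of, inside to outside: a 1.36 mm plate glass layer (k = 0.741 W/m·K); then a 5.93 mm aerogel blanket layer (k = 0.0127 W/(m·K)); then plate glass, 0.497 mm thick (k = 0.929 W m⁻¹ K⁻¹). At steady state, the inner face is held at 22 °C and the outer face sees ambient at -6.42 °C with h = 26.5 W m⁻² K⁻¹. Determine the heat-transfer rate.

Q = 266 W

Resistance network (inner→outer):
  R_plate glass = L/(kA) = 0.00136/(0.741·4.74) = 3.872×10^-4 K/W
  R_aerogel blanket = L/(kA) = 0.00593/(0.0127·4.74) = 0.09851 K/W
  R_plate glass = L/(kA) = 4.97×10^-4/(0.929·4.74) = 1.129×10^-4 K/W
  R_conv,out = 1/(hA) = 1/(26.5·4.74) = 0.007961 K/W
ΣR = 3.872×10^-4 + 0.09851 + 1.129×10^-4 + 0.007961 = 0.1070 K/W
Q = ΔT/ΣR = (22 °C − -6.42 °C)/0.1070 = 266 W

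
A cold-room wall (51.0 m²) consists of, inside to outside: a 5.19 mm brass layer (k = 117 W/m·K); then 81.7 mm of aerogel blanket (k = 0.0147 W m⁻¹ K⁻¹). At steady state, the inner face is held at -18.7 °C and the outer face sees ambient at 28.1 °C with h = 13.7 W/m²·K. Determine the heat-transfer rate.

Q = 424 W

Resistance network (inner→outer):
  R_brass = L/(kA) = 0.00519/(117·51.0) = 8.698×10^-7 K/W
  R_aerogel blanket = L/(kA) = 0.0817/(0.0147·51.0) = 0.1090 K/W
  R_conv,out = 1/(hA) = 1/(13.7·51.0) = 0.001431 K/W
ΣR = 8.698×10^-7 + 0.1090 + 0.001431 = 0.1104 K/W
Q = ΔT/ΣR = (-18.7 °C − 28.1 °C)/0.1104 = -424 W
(Negative Q ⇒ heat flows inward; heat gain = 424 W.)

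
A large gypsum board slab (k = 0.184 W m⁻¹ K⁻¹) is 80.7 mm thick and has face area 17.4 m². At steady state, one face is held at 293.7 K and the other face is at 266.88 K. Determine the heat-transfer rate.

Q = kA·ΔT/L = 0.184 × 17.4 × |293.7 K − 266.88 K| / 0.0807 = 1060 W

Q = 1060 W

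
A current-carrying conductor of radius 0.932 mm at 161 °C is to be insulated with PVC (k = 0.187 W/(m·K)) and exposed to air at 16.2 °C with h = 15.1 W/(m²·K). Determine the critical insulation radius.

For a cylinder, r_cr = k_ins/h = 0.187/15.1 = 0.0124 m = 1.24 cm

r_cr = 1.24 cm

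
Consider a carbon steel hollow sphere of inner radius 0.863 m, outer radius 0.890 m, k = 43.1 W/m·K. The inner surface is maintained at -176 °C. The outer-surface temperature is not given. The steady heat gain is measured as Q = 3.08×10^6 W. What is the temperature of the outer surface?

Sum the resistances:
  R_carbon steel = (1/0.863 − 1/0.890)/(4πk) = 0.03515/(4π·43.1) = 6.490×10^-5 K/W
ΣR = 6.490×10^-5 K/W
ΔT = Q·ΣR = 3.08×10^6 × 6.490×10^-5 = 199.9 K
Heat flows inward, so T_out = T_in + ΔT = -176 + 199.9 = 23.9 °C

T_out = 23.9 °C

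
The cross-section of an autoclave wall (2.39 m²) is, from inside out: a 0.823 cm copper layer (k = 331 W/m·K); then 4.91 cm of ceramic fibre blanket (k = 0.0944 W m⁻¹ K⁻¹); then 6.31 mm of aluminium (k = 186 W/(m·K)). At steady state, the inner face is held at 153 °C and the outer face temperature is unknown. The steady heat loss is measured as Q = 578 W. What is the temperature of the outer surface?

Series resistances:
  R_copper = L/(kA) = 0.00823/(331·2.39) = 1.040×10^-5 K/W
  R_ceramic fibre blanket = L/(kA) = 0.0491/(0.0944·2.39) = 0.2176 K/W
  R_aluminium = L/(kA) = 0.00631/(186·2.39) = 1.419×10^-5 K/W
ΣR = 0.2177 K/W
ΔT = Q·ΣR = 578 × 0.2177 = 125.8 K
Heat flows outward, so T_out = T_in − ΔT = 153 − 125.8 = 27.2 °C

T_out = 27.2 °C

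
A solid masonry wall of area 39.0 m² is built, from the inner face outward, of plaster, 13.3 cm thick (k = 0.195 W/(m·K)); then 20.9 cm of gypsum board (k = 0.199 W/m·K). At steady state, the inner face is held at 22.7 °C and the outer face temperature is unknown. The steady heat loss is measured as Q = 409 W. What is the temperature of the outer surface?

Series resistances:
  R_plaster = L/(kA) = 0.133/(0.195·39.0) = 0.01749 K/W
  R_gypsum board = L/(kA) = 0.209/(0.199·39.0) = 0.02693 K/W
ΣR = 0.04442 K/W
ΔT = Q·ΣR = 409 × 0.04442 = 18.17 K
Heat flows outward, so T_out = T_in − ΔT = 22.7 − 18.17 = 4.53 °C

T_out = 4.53 °C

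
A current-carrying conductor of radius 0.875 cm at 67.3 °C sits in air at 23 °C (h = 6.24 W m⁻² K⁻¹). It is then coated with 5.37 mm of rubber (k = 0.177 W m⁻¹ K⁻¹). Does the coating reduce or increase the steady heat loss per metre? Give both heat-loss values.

Critical radius for a cylinder: r_cr = k/h = 0.0284 m = 2.84 cm.
Outer radius after coating: r₂ = 0.00875 + 0.00537 = 0.01412 m.
Since r₁ < r_cr and r₂ ≤ r_cr, the coating moves toward the maximum at r_cr — heat loss rises.
Bare: R = 1/(2πr₁h) = 2.915 m·K/W; Q = 44.3/2.915 = 15.2 W/m.
Coated: R = R_cond + R_conv = 2.237 m·K/W; Q = 44.3/2.237 = 19.8 W/m.

increases: 15.2 → 19.8 W/m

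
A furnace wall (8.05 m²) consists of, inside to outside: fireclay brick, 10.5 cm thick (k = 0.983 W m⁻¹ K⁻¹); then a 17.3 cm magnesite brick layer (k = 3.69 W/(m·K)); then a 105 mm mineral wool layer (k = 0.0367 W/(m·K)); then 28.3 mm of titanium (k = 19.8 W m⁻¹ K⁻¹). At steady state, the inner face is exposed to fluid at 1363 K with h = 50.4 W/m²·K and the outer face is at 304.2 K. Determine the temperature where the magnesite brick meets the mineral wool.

T = 1302 K

Resistance network (inner→outer):
  R_conv,in = 1/(hA) = 1/(50.4·8.05) = 0.002465 K/W
  R_fireclay brick = L/(kA) = 0.105/(0.983·8.05) = 0.01327 K/W
  R_magnesite brick = L/(kA) = 0.173/(3.69·8.05) = 0.005824 K/W
  R_mineral wool = L/(kA) = 0.105/(0.0367·8.05) = 0.3554 K/W
  R_titanium = L/(kA) = 0.0283/(19.8·8.05) = 1.776×10^-4 K/W
ΣR = 0.002465 + 0.01327 + 0.005824 + 0.3554 + 1.776×10^-4 = 0.3771 K/W
Q = ΔT/ΣR = (1363 K − 304.2 K)/0.3771 = 2808 W
From the inner boundary to the magnesite brick/mineral wool interface, ΣR_partial = 0.02156 K/W.
T_interface = T_in − Q·ΣR_partial = 1363 K − (2808)(0.02156) = 1302 K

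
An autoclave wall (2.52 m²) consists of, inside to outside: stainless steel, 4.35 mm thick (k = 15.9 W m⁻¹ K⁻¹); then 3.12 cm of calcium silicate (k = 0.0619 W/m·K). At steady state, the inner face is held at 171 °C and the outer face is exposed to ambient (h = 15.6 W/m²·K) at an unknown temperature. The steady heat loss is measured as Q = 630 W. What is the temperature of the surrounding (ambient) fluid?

Series resistances:
  R_stainless steel = L/(kA) = 0.00435/(15.9·2.52) = 1.086×10^-4 K/W
  R_calcium silicate = L/(kA) = 0.0312/(0.0619·2.52) = 0.2000 K/W
  R_conv,out = 1/(hA) = 1/(15.6·2.52) = 0.02544 K/W
ΣR = 0.2256 K/W
ΔT = Q·ΣR = 630 × 0.2256 = 142.1 K
Heat flows outward, so T_out = T_in − ΔT = 171 − 142.1 = 28.9 °C

T_out = 28.9 °C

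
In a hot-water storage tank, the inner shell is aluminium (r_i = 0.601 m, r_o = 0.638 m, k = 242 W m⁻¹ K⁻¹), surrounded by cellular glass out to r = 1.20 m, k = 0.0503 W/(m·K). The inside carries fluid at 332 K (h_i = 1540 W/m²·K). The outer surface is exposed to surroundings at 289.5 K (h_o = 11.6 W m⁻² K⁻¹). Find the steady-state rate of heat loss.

Resistance network (inner→outer):
  R_conv,in = 1/(4πr²h) = 1/(4π·0.601²·1540) = 1.431×10^-4 K/W
  R_aluminium = (1/0.601 − 1/0.638)/(4πk) = 0.09650/(4π·242) = 3.173×10^-5 K/W
  R_cellular glass = (1/0.638 − 1/1.20)/(4πk) = 0.7341/(4π·0.0503) = 1.161 K/W
  R_conv,out = 1/(4πr²h) = 1/(4π·1.20²·11.6) = 0.004764 K/W
ΣR = 1.431×10^-4 + 3.173×10^-5 + 1.161 + 0.004764 = 1.166 K/W
Q = ΔT/ΣR = (332 K − 289.5 K)/1.166 = 36.4 W

Q = 36.4 W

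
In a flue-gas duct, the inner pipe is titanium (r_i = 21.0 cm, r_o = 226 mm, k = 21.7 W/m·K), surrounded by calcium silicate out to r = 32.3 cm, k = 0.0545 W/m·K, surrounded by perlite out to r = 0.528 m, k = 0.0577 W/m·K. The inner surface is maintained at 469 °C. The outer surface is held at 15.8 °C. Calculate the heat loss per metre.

Resistance network (inner→outer):
  R'_titanium = ln(0.226/0.210)/(2πk) = 0.07343/(2π·21.7) = 5.385×10^-4 m·K/W
  R'_calcium silicate = ln(0.323/0.226)/(2πk) = 0.3571/(2π·0.0545) = 1.043 m·K/W
  R'_perlite = ln(0.528/0.323)/(2πk) = 0.4914/(2π·0.0577) = 1.356 m·K/W
ΣR = 5.385×10^-4 + 1.043 + 1.356 = 2.400 m·K/W
Q' = ΔT/ΣR = (469 °C − 15.8 °C)/2.400 = 189 W/m

Q' = 189 W/m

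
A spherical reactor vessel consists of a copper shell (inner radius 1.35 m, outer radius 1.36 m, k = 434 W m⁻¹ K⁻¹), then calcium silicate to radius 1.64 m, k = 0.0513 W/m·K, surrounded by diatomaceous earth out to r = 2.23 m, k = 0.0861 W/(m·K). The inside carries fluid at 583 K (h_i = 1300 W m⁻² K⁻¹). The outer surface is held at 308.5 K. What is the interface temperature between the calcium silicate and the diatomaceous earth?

Resistance network (inner→outer):
  R_conv,in = 1/(4πr²h) = 1/(4π·1.35²·1300) = 3.359×10^-5 K/W
  R_copper = (1/1.35 − 1/1.36)/(4πk) = 0.005447/(4π·434) = 9.987×10^-7 K/W
  R_calcium silicate = (1/1.36 − 1/1.64)/(4πk) = 0.1255/(4π·0.0513) = 0.1947 K/W
  R_diatomaceous earth = (1/1.64 − 1/2.23)/(4πk) = 0.1613/(4π·0.0861) = 0.1491 K/W
ΣR = 3.359×10^-5 + 9.987×10^-7 + 0.1947 + 0.1491 = 0.3438 K/W
Q = ΔT/ΣR = (583 K − 308.5 K)/0.3438 = 798.4 W
From the inner boundary to the calcium silicate/diatomaceous earth interface, ΣR_partial = 0.1947 K/W.
T_interface = T_in − Q·ΣR_partial = 583 K − (798.4)(0.1947) = 428 K

T = 428 K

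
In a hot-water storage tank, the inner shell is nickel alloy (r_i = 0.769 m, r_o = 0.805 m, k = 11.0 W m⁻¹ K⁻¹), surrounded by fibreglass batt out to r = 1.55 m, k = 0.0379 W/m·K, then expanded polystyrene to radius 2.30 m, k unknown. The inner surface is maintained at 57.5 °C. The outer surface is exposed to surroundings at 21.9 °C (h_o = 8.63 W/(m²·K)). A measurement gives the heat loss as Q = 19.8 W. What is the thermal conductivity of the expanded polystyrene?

k = 0.0309 W/m·K

ΣR = ΔT/Q = |57.5 − 21.9|/19.8 = 1.798 K/W
Known resistances:
  R_nickel alloy = (1/0.769 − 1/0.805)/(4πk) = 0.05815/(4π·11.0) = 4.207×10^-4 K/W
  R_fibreglass batt = (1/0.805 − 1/1.55)/(4πk) = 0.5971/(4π·0.0379) = 1.254 K/W
  R_conv,out = 1/(4πr²h) = 1/(4π·2.30²·8.63) = 0.001743 K/W
R_expanded polystyrene = ΣR − ΣR_known = 1.798 − 1.256 = 0.5420 K/W
(1/r₁−1/r₂)/(4πk) = 0.5420 ⇒ k = 0.2104/(4π·0.5420) = 0.0309 W/m·K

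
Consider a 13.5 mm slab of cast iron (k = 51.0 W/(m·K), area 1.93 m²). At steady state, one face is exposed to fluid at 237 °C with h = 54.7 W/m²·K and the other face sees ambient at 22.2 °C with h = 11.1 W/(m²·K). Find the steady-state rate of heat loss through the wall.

Treat each layer as a resistance in series:
  R_conv,in = 1/(hA) = 1/(54.7·1.93) = 0.009472 K/W
  R_cast iron = L/(kA) = 0.0135/(51.0·1.93) = 1.372×10^-4 K/W
  R_conv,out = 1/(hA) = 1/(11.1·1.93) = 0.04668 K/W
ΣR = 0.009472 + 1.372×10^-4 + 0.04668 = 0.05629 K/W
Q = ΔT/ΣR = (237 °C − 22.2 °C)/0.05629 = 3820 W

Q = 3820 W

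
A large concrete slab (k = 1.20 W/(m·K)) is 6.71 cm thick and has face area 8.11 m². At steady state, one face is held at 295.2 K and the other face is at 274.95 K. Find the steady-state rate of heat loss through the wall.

Q = kA·ΔT/L = 1.20 × 8.11 × |295.2 K − 274.95 K| / 0.0671 = 2940 W

Q = 2.94 kW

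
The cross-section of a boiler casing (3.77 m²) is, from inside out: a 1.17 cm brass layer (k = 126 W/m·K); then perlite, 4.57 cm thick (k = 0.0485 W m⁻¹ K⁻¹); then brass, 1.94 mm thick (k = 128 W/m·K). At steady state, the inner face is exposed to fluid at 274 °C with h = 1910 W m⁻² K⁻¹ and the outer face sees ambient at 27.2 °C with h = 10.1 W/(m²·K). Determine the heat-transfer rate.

Resistance network (inner→outer):
  R_conv,in = 1/(hA) = 1/(1910·3.77) = 1.389×10^-4 K/W
  R_brass = L/(kA) = 0.0117/(126·3.77) = 2.463×10^-5 K/W
  R_perlite = L/(kA) = 0.0457/(0.0485·3.77) = 0.2499 K/W
  R_brass = L/(kA) = 0.00194/(128·3.77) = 4.020×10^-6 K/W
  R_conv,out = 1/(hA) = 1/(10.1·3.77) = 0.02626 K/W
ΣR = 1.389×10^-4 + 2.463×10^-5 + 0.2499 + 4.020×10^-6 + 0.02626 = 0.2763 K/W
Q = ΔT/ΣR = (274 °C − 27.2 °C)/0.2763 = 893 W

Q = 893 W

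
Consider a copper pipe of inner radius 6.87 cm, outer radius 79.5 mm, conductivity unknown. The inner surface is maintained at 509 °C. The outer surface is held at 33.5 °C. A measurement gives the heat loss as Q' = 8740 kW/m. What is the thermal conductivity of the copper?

k = 427 W/m·K

ΣR = ΔT/Q' = |509 − 33.5|/8.74×10^6 = 5.441×10^-5 m·K/W
ln(r₂/r₁)/(2πk) = 5.441×10^-5 ⇒ k = 0.1460/(2π·5.441×10^-5) = 427 W/m·K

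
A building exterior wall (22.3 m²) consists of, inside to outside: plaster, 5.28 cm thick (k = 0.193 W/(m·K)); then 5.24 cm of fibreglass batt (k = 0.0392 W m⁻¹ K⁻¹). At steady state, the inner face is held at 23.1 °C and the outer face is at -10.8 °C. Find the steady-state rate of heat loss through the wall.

Q = 469 W

Resistance network (inner→outer):
  R_plaster = L/(kA) = 0.0528/(0.193·22.3) = 0.01227 K/W
  R_fibreglass batt = L/(kA) = 0.0524/(0.0392·22.3) = 0.05994 K/W
ΣR = 0.01227 + 0.05994 = 0.07221 K/W
Q = ΔT/ΣR = (23.1 °C − -10.8 °C)/0.07221 = 469 W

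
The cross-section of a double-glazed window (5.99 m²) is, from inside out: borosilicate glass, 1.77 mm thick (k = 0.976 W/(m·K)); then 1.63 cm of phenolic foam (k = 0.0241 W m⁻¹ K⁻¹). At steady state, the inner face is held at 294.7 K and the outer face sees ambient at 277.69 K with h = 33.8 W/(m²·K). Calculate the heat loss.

Q = 144 W

Series thermal resistances, inner to outer:
  R_borosilicate glass = L/(kA) = 0.00177/(0.976·5.99) = 3.028×10^-4 K/W
  R_phenolic foam = L/(kA) = 0.0163/(0.0241·5.99) = 0.1129 K/W
  R_conv,out = 1/(hA) = 1/(33.8·5.99) = 0.004939 K/W
ΣR = 3.028×10^-4 + 0.1129 + 0.004939 = 0.1181 K/W
Q = ΔT/ΣR = (294.7 K − 277.69 K)/0.1181 = 144 W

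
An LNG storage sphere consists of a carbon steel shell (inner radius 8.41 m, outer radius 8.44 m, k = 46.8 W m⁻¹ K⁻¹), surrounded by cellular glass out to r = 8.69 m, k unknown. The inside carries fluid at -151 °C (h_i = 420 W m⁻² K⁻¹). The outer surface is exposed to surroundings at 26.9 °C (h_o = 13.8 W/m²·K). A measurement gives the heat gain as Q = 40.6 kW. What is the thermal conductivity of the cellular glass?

ΣR = ΔT/Q = |-151 − 26.9|/40600 = 0.004382 K/W
Known resistances:
  R_conv,in = 1/(4πr²h) = 1/(4π·8.41²·420) = 2.679×10^-6 K/W
  R_carbon steel = (1/8.41 − 1/8.44)/(4πk) = 4.227×10^-4/(4π·46.8) = 7.187×10^-7 K/W
  R_conv,out = 1/(4πr²h) = 1/(4π·8.69²·13.8) = 7.636×10^-5 K/W
R_cellular glass = ΣR − ΣR_known = 0.004382 − 7.976×10^-5 = 0.004302 K/W
(1/r₁−1/r₂)/(4πk) = 0.004302 ⇒ k = 0.003409/(4π·0.004302) = 0.0631 W/m·K

k = 0.0631 W/m·K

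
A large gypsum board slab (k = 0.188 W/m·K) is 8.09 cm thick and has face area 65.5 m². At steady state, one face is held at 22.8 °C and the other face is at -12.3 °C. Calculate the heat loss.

Q = 5340 W

Q = kA·ΔT/L = 0.188 × 65.5 × |22.8 °C − -12.3 °C| / 0.0809 = 5340 W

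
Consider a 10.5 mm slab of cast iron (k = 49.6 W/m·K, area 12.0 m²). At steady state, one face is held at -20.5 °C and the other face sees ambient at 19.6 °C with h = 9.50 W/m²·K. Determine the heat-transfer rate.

Series thermal resistances, inner to outer:
  R_cast iron = L/(kA) = 0.0105/(49.6·12.0) = 1.764×10^-5 K/W
  R_conv,out = 1/(hA) = 1/(9.50·12.0) = 0.008772 K/W
ΣR = 1.764×10^-5 + 0.008772 = 0.008790 K/W
Q = ΔT/ΣR = (-20.5 °C − 19.6 °C)/0.008790 = -4560 W
(Negative Q ⇒ heat flows inward; heat gain = 4560 W.)

Q = 4.56 kW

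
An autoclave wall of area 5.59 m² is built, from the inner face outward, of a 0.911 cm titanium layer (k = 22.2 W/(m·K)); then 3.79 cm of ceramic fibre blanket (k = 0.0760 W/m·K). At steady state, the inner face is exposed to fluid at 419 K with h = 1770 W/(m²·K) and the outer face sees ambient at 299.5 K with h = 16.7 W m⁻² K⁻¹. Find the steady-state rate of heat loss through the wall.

Resistance network (inner→outer):
  R_conv,in = 1/(hA) = 1/(1770·5.59) = 1.011×10^-4 K/W
  R_titanium = L/(kA) = 0.00911/(22.2·5.59) = 7.341×10^-5 K/W
  R_ceramic fibre blanket = L/(kA) = 0.0379/(0.0760·5.59) = 0.08921 K/W
  R_conv,out = 1/(hA) = 1/(16.7·5.59) = 0.01071 K/W
ΣR = 1.011×10^-4 + 7.341×10^-5 + 0.08921 + 0.01071 = 0.1001 K/W
Q = ΔT/ΣR = (419 K − 299.5 K)/0.1001 = 1190 W

Q = 1190 W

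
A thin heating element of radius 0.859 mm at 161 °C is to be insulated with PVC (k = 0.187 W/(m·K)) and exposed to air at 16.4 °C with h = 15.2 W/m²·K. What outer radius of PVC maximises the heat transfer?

r_cr = 1.23 cm

For a cylinder, r_cr = k_ins/h = 0.187/15.2 = 0.0123 m = 1.23 cm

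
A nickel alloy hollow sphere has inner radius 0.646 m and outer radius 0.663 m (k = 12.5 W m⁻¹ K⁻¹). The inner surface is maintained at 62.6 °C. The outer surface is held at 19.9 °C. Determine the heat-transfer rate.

Q = 4πk·ΔT/(1/r₁ − 1/r₂) = 4π × 12.5 × 42.7 / (1/0.646 − 1/0.663) = 1.69×10^5 W

Q = 169 kW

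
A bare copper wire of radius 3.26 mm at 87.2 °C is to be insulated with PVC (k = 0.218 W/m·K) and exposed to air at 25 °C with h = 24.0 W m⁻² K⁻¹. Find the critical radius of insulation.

r_cr = 0.908 cm

For a cylinder, r_cr = k_ins/h = 0.218/24.0 = 0.00908 m = 0.908 cm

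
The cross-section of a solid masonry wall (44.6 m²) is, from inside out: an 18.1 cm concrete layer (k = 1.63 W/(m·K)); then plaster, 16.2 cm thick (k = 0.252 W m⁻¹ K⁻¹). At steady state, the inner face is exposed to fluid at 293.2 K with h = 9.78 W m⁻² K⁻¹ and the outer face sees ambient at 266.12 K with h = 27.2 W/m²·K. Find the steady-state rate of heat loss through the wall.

Treat each layer as a resistance in series:
  R_conv,in = 1/(hA) = 1/(9.78·44.6) = 0.002293 K/W
  R_concrete = L/(kA) = 0.181/(1.63·44.6) = 0.002490 K/W
  R_plaster = L/(kA) = 0.162/(0.252·44.6) = 0.01441 K/W
  R_conv,out = 1/(hA) = 1/(27.2·44.6) = 8.243×10^-4 K/W
ΣR = 0.002293 + 0.002490 + 0.01441 + 8.243×10^-4 = 0.02002 K/W
Q = ΔT/ΣR = (293.2 K − 266.12 K)/0.02002 = 1350 W

Q = 1350 W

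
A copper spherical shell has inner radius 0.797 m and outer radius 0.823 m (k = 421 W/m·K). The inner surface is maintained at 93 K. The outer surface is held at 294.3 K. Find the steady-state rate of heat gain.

Q = 4πk·ΔT/(1/r₁ − 1/r₂) = 4π × 421 × 201.3 / (1/0.797 − 1/0.823) = 2.69×10^7 W

Q = 2.69×10^7 W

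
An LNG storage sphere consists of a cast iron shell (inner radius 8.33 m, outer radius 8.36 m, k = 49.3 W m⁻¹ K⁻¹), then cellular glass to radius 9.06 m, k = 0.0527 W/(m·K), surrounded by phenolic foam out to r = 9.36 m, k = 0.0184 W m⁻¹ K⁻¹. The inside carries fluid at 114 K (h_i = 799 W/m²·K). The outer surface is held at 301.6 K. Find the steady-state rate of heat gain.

Q = 6.41 kW

Series thermal resistances, inner to outer:
  R_conv,in = 1/(4πr²h) = 1/(4π·8.33²·799) = 1.435×10^-6 K/W
  R_cast iron = (1/8.33 − 1/8.36)/(4πk) = 4.308×10^-4/(4π·49.3) = 6.954×10^-7 K/W
  R_cellular glass = (1/8.36 − 1/9.06)/(4πk) = 0.009242/(4π·0.0527) = 0.01396 K/W
  R_phenolic foam = (1/9.06 − 1/9.36)/(4πk) = 0.003538/(4π·0.0184) = 0.01530 K/W
ΣR = 1.435×10^-6 + 6.954×10^-7 + 0.01396 + 0.01530 = 0.02926 K/W
Q = ΔT/ΣR = (114 K − 301.6 K)/0.02926 = -6410 W
(Negative Q ⇒ heat flows inward; heat gain = 6410 W.)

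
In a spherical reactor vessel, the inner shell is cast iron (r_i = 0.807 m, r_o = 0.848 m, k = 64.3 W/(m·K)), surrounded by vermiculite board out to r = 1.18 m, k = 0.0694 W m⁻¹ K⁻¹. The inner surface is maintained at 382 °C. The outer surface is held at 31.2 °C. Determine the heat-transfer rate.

Q = 922 W

Treat each layer as a resistance in series:
  R_cast iron = (1/0.807 − 1/0.848)/(4πk) = 0.05991/(4π·64.3) = 7.415×10^-5 K/W
  R_vermiculite board = (1/0.848 − 1/1.18)/(4πk) = 0.3318/(4π·0.0694) = 0.3804 K/W
ΣR = 7.415×10^-5 + 0.3804 = 0.3805 K/W
Q = ΔT/ΣR = (382 °C − 31.2 °C)/0.3805 = 922 W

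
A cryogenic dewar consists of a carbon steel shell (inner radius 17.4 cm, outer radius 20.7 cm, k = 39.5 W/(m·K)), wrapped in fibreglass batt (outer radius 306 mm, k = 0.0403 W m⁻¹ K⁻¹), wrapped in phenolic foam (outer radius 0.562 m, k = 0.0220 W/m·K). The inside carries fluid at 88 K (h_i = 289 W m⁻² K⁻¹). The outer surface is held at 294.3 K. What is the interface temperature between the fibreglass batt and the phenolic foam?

T = 163 K

Resistance network (inner→outer):
  R_conv,in = 1/(4πr²h) = 1/(4π·0.174²·289) = 0.009095 K/W
  R_carbon steel = (1/0.174 − 1/0.207)/(4πk) = 0.9162/(4π·39.5) = 0.001846 K/W
  R_fibreglass batt = (1/0.207 − 1/0.306)/(4πk) = 1.563/(4π·0.0403) = 3.086 K/W
  R_phenolic foam = (1/0.306 − 1/0.562)/(4πk) = 1.489/(4π·0.0220) = 5.385 K/W
ΣR = 0.009095 + 0.001846 + 3.086 + 5.385 = 8.482 K/W
Q = ΔT/ΣR = (88 K − 294.3 K)/8.482 = -24.32 W
From the inner boundary to the fibreglass batt/phenolic foam interface, ΣR_partial = 3.097 K/W.
T_interface = T_in − Q·ΣR_partial = 88 K − (-24.32)(3.097) = 163 K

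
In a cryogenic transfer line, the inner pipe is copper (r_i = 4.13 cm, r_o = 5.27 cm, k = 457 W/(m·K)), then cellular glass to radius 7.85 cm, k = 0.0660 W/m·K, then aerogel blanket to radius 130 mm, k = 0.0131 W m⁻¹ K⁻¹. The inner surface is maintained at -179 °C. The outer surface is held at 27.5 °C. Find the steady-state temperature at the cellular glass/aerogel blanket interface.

Resistance network (inner→outer):
  R'_copper = ln(0.0527/0.0413)/(2πk) = 0.2438/(2π·457) = 8.489×10^-5 m·K/W
  R'_cellular glass = ln(0.0785/0.0527)/(2πk) = 0.3985/(2π·0.0660) = 0.9609 m·K/W
  R'_aerogel blanket = ln(0.130/0.0785)/(2πk) = 0.5044/(2π·0.0131) = 6.129 m·K/W
ΣR = 8.489×10^-5 + 0.9609 + 6.129 = 7.090 m·K/W
Q' = ΔT/ΣR = (-179 °C − 27.5 °C)/7.090 = -29.13 W/m
From the inner boundary to the cellular glass/aerogel blanket interface, ΣR_partial = 0.9610 m·K/W.
T_interface = T_in − Q'·ΣR_partial = -179 °C − (-29.13)(0.9610) = -151 °C

T = -151 °C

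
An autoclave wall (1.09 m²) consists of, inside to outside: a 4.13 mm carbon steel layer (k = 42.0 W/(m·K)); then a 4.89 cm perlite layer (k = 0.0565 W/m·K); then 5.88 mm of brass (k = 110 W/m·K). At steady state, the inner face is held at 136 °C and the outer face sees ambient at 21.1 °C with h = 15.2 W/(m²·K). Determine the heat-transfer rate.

Q = 134 W

Treat each layer as a resistance in series:
  R_carbon steel = L/(kA) = 0.00413/(42.0·1.09) = 9.021×10^-5 K/W
  R_perlite = L/(kA) = 0.0489/(0.0565·1.09) = 0.7940 K/W
  R_brass = L/(kA) = 0.00588/(110·1.09) = 4.904×10^-5 K/W
  R_conv,out = 1/(hA) = 1/(15.2·1.09) = 0.06036 K/W
ΣR = 9.021×10^-5 + 0.7940 + 4.904×10^-5 + 0.06036 = 0.8545 K/W
Q = ΔT/ΣR = (136 °C − 21.1 °C)/0.8545 = 134 W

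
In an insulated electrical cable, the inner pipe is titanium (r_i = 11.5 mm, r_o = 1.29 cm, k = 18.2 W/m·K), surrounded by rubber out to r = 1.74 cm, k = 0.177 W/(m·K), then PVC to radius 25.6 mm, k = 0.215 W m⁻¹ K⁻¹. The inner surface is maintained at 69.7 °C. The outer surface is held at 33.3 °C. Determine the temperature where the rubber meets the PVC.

Treat each layer as a resistance in series:
  R'_titanium = ln(0.0129/0.0115)/(2πk) = 0.1149/(2π·18.2) = 0.001005 m·K/W
  R'_rubber = ln(0.0174/0.0129)/(2πk) = 0.2992/(2π·0.177) = 0.2691 m·K/W
  R'_PVC = ln(0.0256/0.0174)/(2πk) = 0.3861/(2π·0.215) = 0.2858 m·K/W
ΣR = 0.001005 + 0.2691 + 0.2858 = 0.5559 m·K/W
Q' = ΔT/ΣR = (69.7 °C − 33.3 °C)/0.5559 = 65.48 W/m
From the inner boundary to the rubber/PVC interface, ΣR_partial = 0.2701 m·K/W.
T_interface = T_in − Q'·ΣR_partial = 69.7 °C − (65.48)(0.2701) = 52.0 °C

T = 52.0 °C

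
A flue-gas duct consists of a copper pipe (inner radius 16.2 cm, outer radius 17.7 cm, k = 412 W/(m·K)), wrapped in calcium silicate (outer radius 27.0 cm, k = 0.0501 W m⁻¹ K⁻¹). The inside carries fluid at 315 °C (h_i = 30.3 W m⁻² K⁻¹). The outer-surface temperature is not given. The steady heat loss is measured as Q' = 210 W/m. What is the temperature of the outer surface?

T_out = 26.5 °C

Sum the resistances:
  R'_conv,in = 1/(2πr h) = 1/(2π·0.162·30.3) = 0.03242 m·K/W
  R'_copper = ln(0.177/0.162)/(2πk) = 0.08855/(2π·412) = 3.421×10^-5 m·K/W
  R'_calcium silicate = ln(0.270/0.177)/(2πk) = 0.4223/(2π·0.0501) = 1.341 m·K/W
ΣR = 1.374 m·K/W
ΔT = Q'·ΣR = 210 × 1.374 = 288.5 K
Heat flows outward, so T_out = T_in − ΔT = 315 − 288.5 = 26.5 °C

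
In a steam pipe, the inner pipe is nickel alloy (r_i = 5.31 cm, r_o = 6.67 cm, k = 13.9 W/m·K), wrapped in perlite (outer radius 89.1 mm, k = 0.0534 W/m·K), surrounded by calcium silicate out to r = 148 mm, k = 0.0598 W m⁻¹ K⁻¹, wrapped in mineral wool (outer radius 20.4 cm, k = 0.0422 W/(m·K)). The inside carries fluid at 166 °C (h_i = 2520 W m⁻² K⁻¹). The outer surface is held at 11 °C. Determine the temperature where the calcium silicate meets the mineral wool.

T = 65.7 °C

Treat each layer as a resistance in series:
  R'_conv,in = 1/(2πr h) = 1/(2π·0.0531·2520) = 0.001189 m·K/W
  R'_nickel alloy = ln(0.0667/0.0531)/(2πk) = 0.2280/(2π·13.9) = 0.002611 m·K/W
  R'_perlite = ln(0.0891/0.0667)/(2πk) = 0.2896/(2π·0.0534) = 0.8630 m·K/W
  R'_calcium silicate = ln(0.148/0.0891)/(2πk) = 0.5075/(2π·0.0598) = 1.351 m·K/W
  R'_mineral wool = ln(0.204/0.148)/(2πk) = 0.3209/(2π·0.0422) = 1.210 m·K/W
ΣR = 0.001189 + 0.002611 + 0.8630 + 1.351 + 1.210 = 3.428 m·K/W
Q' = ΔT/ΣR = (166 °C − 11 °C)/3.428 = 45.22 W/m
From the inner boundary to the calcium silicate/mineral wool interface, ΣR_partial = 2.218 m·K/W.
T_interface = T_in − Q'·ΣR_partial = 166 °C − (45.22)(2.218) = 65.7 °C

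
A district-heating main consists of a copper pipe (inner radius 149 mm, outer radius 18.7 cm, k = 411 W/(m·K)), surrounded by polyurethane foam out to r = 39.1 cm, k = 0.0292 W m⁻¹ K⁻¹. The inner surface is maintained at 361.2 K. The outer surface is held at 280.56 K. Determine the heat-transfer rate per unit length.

Q' = 20.1 W/m

Treat each layer as a resistance in series:
  R'_copper = ln(0.187/0.149)/(2πk) = 0.2272/(2π·411) = 8.797×10^-5 m·K/W
  R'_polyurethane foam = ln(0.391/0.187)/(2πk) = 0.7376/(2π·0.0292) = 4.020 m·K/W
ΣR = 8.797×10^-5 + 4.020 = 4.020 m·K/W
Q' = ΔT/ΣR = (361.2 K − 280.56 K)/4.020 = 20.1 W/m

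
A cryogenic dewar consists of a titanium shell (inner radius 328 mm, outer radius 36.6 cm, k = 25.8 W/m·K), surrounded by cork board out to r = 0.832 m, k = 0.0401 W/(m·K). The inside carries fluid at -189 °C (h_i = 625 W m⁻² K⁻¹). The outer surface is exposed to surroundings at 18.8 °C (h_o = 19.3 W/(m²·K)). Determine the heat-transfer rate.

Treat each layer as a resistance in series:
  R_conv,in = 1/(4πr²h) = 1/(4π·0.328²·625) = 0.001183 K/W
  R_titanium = (1/0.328 − 1/0.366)/(4πk) = 0.3165/(4π·25.8) = 9.763×10^-4 K/W
  R_cork board = (1/0.366 − 1/0.832)/(4πk) = 1.530/(4π·0.0401) = 3.037 K/W
  R_conv,out = 1/(4πr²h) = 1/(4π·0.832²·19.3) = 0.005956 K/W
ΣR = 0.001183 + 9.763×10^-4 + 3.037 + 0.005956 = 3.045 K/W
Q = ΔT/ΣR = (-189 °C − 18.8 °C)/3.045 = -68.2 W
(Negative Q ⇒ heat flows inward; heat gain = 68.2 W.)

Q = 68.2 W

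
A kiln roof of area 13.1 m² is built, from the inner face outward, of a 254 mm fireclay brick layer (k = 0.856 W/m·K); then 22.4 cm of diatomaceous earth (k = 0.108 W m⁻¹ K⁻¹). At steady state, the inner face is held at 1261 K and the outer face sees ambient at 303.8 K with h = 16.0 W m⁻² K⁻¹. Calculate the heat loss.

Treat each layer as a resistance in series:
  R_fireclay brick = L/(kA) = 0.254/(0.856·13.1) = 0.02265 K/W
  R_diatomaceous earth = L/(kA) = 0.224/(0.108·13.1) = 0.1583 K/W
  R_conv,out = 1/(hA) = 1/(16.0·13.1) = 0.004771 K/W
ΣR = 0.02265 + 0.1583 + 0.004771 = 0.1857 K/W
Q = ΔT/ΣR = (1261 K − 303.8 K)/0.1857 = 5150 W

Q = 5.15 kW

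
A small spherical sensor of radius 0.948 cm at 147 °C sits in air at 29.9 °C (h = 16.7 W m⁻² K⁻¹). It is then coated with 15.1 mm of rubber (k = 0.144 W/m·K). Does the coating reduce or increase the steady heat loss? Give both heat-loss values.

Critical radius for a sphere: r_cr = 2k/h = 0.0172 m = 1.72 cm.
Outer radius after coating: r₂ = 0.00948 + 0.0151 = 0.02458 m.
r₁ < r_cr < r₂: heat loss rises to a maximum at r_cr then falls. Whether the coating helps depends on whether Q(r₂) has dropped back below Q(r₁).
Bare: R = 1/(4πr₁²h) = 53.02 K/W; Q = 117.1/53.02 = 2.21 W.
Coated: R = R_cond + R_conv = 43.70 K/W; Q = 117.1/43.70 = 2.68 W.

increases: 2.21 → 2.68 W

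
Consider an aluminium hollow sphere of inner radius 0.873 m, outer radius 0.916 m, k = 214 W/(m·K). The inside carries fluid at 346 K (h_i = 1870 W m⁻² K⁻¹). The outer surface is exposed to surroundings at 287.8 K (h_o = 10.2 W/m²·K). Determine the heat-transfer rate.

Q = 6210 W

Treat each layer as a resistance in series:
  R_conv,in = 1/(4πr²h) = 1/(4π·0.873²·1870) = 5.584×10^-5 K/W
  R_aluminium = (1/0.873 − 1/0.916)/(4πk) = 0.05377/(4π·214) = 2.000×10^-5 K/W
  R_conv,out = 1/(4πr²h) = 1/(4π·0.916²·10.2) = 0.009298 K/W
ΣR = 5.584×10^-5 + 2.000×10^-5 + 0.009298 = 0.009374 K/W
Q = ΔT/ΣR = (346 K − 287.8 K)/0.009374 = 6210 W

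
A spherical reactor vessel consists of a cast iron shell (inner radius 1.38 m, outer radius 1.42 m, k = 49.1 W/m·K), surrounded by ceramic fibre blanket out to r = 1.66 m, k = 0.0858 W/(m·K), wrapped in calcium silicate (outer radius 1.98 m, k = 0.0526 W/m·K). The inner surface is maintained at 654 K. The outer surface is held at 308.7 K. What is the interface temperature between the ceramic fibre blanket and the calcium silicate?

Treat each layer as a resistance in series:
  R_cast iron = (1/1.38 − 1/1.42)/(4πk) = 0.02041/(4π·49.1) = 3.308×10^-5 K/W
  R_ceramic fibre blanket = (1/1.42 − 1/1.66)/(4πk) = 0.1018/(4π·0.0858) = 0.09443 K/W
  R_calcium silicate = (1/1.66 − 1/1.98)/(4πk) = 0.09736/(4π·0.0526) = 0.1473 K/W
ΣR = 3.308×10^-5 + 0.09443 + 0.1473 = 0.2418 K/W
Q = ΔT/ΣR = (654 K − 308.7 K)/0.2418 = 1428 W
From the inner boundary to the ceramic fibre blanket/calcium silicate interface, ΣR_partial = 0.09446 K/W.
T_interface = T_in − Q·ΣR_partial = 654 K − (1428)(0.09446) = 519 K

T = 519 K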